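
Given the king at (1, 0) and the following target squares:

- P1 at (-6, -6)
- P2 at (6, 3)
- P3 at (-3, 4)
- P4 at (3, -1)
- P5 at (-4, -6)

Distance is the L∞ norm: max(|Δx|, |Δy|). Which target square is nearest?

Distances from (1, 0):
P1: 7
P2: 5
P3: 4
P4: 2
P5: 6
Minimum: P4 at 2.

P4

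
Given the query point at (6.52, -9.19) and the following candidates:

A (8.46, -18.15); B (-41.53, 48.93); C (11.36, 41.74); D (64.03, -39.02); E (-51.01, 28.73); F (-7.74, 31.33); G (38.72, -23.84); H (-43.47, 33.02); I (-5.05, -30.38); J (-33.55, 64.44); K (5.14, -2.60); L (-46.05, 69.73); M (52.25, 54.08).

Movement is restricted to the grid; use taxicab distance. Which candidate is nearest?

K

Distances from (6.52, -9.19):
A: 10.90
B: 106.17
C: 55.77
D: 87.34
E: 95.45
F: 54.78
G: 46.85
H: 92.20
I: 32.76
J: 113.70
K: 7.97
L: 131.49
M: 109.00
Minimum: K at 7.97.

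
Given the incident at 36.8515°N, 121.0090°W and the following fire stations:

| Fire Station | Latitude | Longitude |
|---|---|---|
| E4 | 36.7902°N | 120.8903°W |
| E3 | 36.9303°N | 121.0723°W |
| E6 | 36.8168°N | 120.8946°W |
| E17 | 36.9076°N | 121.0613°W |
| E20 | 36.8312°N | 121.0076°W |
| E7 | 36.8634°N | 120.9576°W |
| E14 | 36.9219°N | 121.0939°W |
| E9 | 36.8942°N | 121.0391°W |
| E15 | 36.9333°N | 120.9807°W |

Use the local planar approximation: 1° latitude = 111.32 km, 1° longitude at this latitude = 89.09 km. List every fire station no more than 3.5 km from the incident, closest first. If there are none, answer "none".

E20

Distances from 36.8515°N, 121.0090°W:
E4: √((-0.0613·111.32)² + (0.1187·89.09)²) = √(46.565830 + 111.830265) = 12.5856 km
E3: √((0.0788·111.32)² + (-0.0633·89.09)²) = √(76.948265 + 31.802799) = 10.4284 km
E6: √((-0.0347·111.32)² + (0.1144·89.09)²) = √(14.921255 + 103.874744) = 10.8994 km
E17: √((0.0561·111.32)² + (-0.0523·89.09)²) = √(39.000674 + 21.710074) = 7.7917 km
E20: √((-0.0203·111.32)² + (0.0014·89.09)²) = √(5.106678 + 0.015557) = 2.2632 km
E7: √((0.0119·111.32)² + (0.0514·89.09)²) = √(1.754851 + 20.969311) = 4.7670 km
E14: √((0.0704·111.32)² + (-0.0849·89.09)²) = √(61.417440 + 57.210178) = 10.8916 km
E9: √((0.0427·111.32)² + (-0.0301·89.09)²) = √(22.594469 + 7.191027) = 5.4576 km
E15: √((0.0818·111.32)² + (0.0283·89.09)²) = √(82.918799 + 6.356686) = 9.4486 km
Threshold 3.5 km: E20 (2.2632 km) is within range.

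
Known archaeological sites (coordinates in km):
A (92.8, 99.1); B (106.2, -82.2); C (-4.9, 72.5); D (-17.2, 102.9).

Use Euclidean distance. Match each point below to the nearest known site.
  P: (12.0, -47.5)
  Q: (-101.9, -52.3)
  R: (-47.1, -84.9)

P at (12.0, -47.5):
  A: √((80.8)² + (146.6)²) = √(6528.640 + 21491.560) = 167.4 km
  B: √((94.2)² + (-34.7)²) = √(8873.640 + 1204.090) = 100.4 km
  C: √((-16.9)² + (120.0)²) = √(285.610 + 14400.000) = 121.2 km
  D: √((-29.2)² + (150.4)²) = √(852.640 + 22620.160) = 153.2 km
  → nearest: B (100.4 km)
Q at (-101.9, -52.3):
  A: √((194.7)² + (151.4)²) = √(37908.090 + 22921.960) = 246.6 km
  B: √((208.1)² + (-29.9)²) = √(43305.610 + 894.010) = 210.2 km
  C: √((97.0)² + (124.8)²) = √(9409.000 + 15575.040) = 158.1 km
  D: √((84.7)² + (155.2)²) = √(7174.090 + 24087.040) = 176.8 km
  → nearest: C (158.1 km)
R at (-47.1, -84.9):
  A: √((139.9)² + (184.0)²) = √(19572.010 + 33856.000) = 231.1 km
  B: √((153.3)² + (2.7)²) = √(23500.890 + 7.290) = 153.3 km
  C: √((42.2)² + (157.4)²) = √(1780.840 + 24774.760) = 163.0 km
  D: √((29.9)² + (187.8)²) = √(894.010 + 35268.840) = 190.2 km
  → nearest: B (153.3 km)

P→B; Q→C; R→B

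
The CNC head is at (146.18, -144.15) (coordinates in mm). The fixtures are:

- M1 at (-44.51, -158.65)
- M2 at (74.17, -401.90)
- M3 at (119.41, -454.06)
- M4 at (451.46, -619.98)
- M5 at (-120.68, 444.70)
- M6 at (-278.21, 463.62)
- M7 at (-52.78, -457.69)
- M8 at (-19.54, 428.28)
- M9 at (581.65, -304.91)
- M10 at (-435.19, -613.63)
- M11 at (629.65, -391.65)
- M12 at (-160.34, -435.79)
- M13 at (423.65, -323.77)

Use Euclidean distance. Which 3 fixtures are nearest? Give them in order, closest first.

Distances from (146.18, -144.15):
M1: √((-190.69)² + (-14.50)²) = √(36362.6761 + 210.2500) = 191.24 mm
M2: √((-72.01)² + (-257.75)²) = √(5185.4401 + 66435.0625) = 267.62 mm
M3: √((-26.77)² + (-309.91)²) = √(716.6329 + 96044.2081) = 311.06 mm
M4: √((305.28)² + (-475.83)²) = √(93195.8784 + 226414.1889) = 565.34 mm
M5: √((-266.86)² + (588.85)²) = √(71214.2596 + 346744.3225) = 646.50 mm
M6: √((-424.39)² + (607.77)²) = √(180106.8721 + 369384.3729) = 741.28 mm
M7: √((-198.96)² + (-313.54)²) = √(39585.0816 + 98307.3316) = 371.34 mm
M8: √((-165.72)² + (572.43)²) = √(27463.1184 + 327676.1049) = 595.94 mm
M9: √((435.47)² + (-160.76)²) = √(189634.1209 + 25843.7776) = 464.20 mm
M10: √((-581.37)² + (-469.48)²) = √(337991.0769 + 220411.4704) = 747.26 mm
M11: √((483.47)² + (-247.50)²) = √(233743.2409 + 61256.2500) = 543.14 mm
M12: √((-306.52)² + (-291.64)²) = √(93954.5104 + 85053.8896) = 423.09 mm
M13: √((277.47)² + (-179.62)²) = √(76989.6009 + 32263.3444) = 330.53 mm
Sorted: M1 (191.24 mm) < M2 (267.62 mm) < M3 (311.06 mm) < M13 (330.53 mm) < M7 (371.34 mm) < …

M1, M2, M3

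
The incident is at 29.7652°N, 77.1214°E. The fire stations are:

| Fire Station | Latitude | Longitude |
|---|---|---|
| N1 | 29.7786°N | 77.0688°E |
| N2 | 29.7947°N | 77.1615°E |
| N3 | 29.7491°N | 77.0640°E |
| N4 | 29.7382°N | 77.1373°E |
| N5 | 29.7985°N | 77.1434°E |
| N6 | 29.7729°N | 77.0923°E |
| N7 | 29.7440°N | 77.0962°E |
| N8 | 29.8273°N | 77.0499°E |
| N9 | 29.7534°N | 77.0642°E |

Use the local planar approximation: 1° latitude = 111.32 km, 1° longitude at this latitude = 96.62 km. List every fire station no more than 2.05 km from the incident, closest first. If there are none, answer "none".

Distances from 29.7652°N, 77.1214°E:
N1: √((0.0134·111.32)² + (-0.0526·96.62)²) = √(2.225133 + 25.828879) = 5.2966 km
N2: √((0.0295·111.32)² + (0.0401·96.62)²) = √(10.784262 + 15.011456) = 5.0789 km
N3: √((-0.0161·111.32)² + (-0.0574·96.62)²) = √(3.212167 + 30.757983) = 5.8284 km
N4: √((-0.0270·111.32)² + (0.0159·96.62)²) = √(9.033872 + 2.360089) = 3.3755 km
N5: √((0.0333·111.32)² + (0.0220·96.62)²) = √(13.741523 + 4.518345) = 4.2732 km
N6: √((0.0077·111.32)² + (-0.0291·96.62)²) = √(0.734730 + 7.905331) = 2.9394 km
N7: √((-0.0212·111.32)² + (-0.0252·96.62)²) = √(5.569524 + 5.928368) = 3.3909 km
N8: √((0.0621·111.32)² + (-0.0715·96.62)²) = √(47.789182 + 47.725023) = 9.7731 km
N9: √((-0.0118·111.32)² + (-0.0572·96.62)²) = √(1.725482 + 30.544015) = 5.6806 km
Threshold 2.05 km: none within range.

none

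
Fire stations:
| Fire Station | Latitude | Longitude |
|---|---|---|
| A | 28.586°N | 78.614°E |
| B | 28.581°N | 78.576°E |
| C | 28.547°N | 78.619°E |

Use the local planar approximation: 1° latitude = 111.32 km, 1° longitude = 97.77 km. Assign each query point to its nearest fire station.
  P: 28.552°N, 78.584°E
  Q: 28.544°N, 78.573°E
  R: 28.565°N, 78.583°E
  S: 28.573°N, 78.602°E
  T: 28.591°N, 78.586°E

P→B; Q→B; R→B; S→A; T→B

P at 28.552°N, 78.584°E:
  A: 4.788 km
  B: 3.322 km
  C: 3.467 km
  → nearest: B (3.322 km)
Q at 28.544°N, 78.573°E:
  A: 6.159 km
  B: 4.129 km
  C: 4.510 km
  → nearest: B (4.129 km)
R at 28.565°N, 78.583°E:
  A: 3.828 km
  B: 1.908 km
  C: 4.050 km
  → nearest: B (1.908 km)
S at 28.573°N, 78.602°E:
  A: 1.863 km
  B: 2.694 km
  C: 3.338 km
  → nearest: A (1.863 km)
T at 28.591°N, 78.586°E:
  A: 2.794 km
  B: 1.482 km
  C: 5.865 km
  → nearest: B (1.482 km)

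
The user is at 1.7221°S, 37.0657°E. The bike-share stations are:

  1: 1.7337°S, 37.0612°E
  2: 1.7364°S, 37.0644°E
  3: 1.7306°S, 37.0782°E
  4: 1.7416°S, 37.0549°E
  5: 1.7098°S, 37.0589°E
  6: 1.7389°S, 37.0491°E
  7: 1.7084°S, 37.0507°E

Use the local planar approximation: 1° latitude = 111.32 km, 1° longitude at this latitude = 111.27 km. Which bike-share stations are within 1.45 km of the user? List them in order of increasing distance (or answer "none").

1

Distances from 1.7221°S, 37.0657°E:
1: √((-0.0116·111.32)² + (-0.0045·111.27)²) = √(1.667487 + 0.250716) = 1.3850 km
2: √((-0.0143·111.32)² + (-0.0013·111.27)²) = √(2.534069 + 0.020924) = 1.5984 km
3: √((-0.0085·111.32)² + (0.0125·111.27)²) = √(0.895332 + 1.934533) = 1.6822 km
4: √((-0.0195·111.32)² + (-0.0108·111.27)²) = √(4.712112 + 1.444121) = 2.4812 km
5: √((0.0123·111.32)² + (-0.0068·111.27)²) = √(1.874807 + 0.572498) = 1.5644 km
6: √((-0.0168·111.32)² + (-0.0166·111.27)²) = √(3.497558 + 3.411712) = 2.6285 km
7: √((0.0137·111.32)² + (-0.0150·111.27)²) = √(2.325881 + 2.785728) = 2.2609 km
Threshold 1.45 km: 1 (1.3850 km) is within range.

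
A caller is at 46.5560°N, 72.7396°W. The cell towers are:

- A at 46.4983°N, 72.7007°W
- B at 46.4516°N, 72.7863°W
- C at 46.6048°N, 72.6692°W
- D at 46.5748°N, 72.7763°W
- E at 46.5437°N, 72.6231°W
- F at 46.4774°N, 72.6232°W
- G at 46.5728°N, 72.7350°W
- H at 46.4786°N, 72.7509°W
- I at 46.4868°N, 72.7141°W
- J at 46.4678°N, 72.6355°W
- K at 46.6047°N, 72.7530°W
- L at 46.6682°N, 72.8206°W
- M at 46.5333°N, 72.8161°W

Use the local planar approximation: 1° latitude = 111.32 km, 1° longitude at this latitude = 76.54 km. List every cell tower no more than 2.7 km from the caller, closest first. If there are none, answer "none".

G

Distances from 46.5560°N, 72.7396°W:
A: 7.0797 km
B: 12.1591 km
C: 7.6515 km
D: 3.5029 km
E: 9.0214 km
F: 12.4873 km
G: 1.9030 km
H: 8.6595 km
I: 7.9468 km
J: 12.6447 km
K: 5.5174 km
L: 13.9442 km
M: 6.3773 km
Threshold 2.7 km: G (1.9030 km) is within range.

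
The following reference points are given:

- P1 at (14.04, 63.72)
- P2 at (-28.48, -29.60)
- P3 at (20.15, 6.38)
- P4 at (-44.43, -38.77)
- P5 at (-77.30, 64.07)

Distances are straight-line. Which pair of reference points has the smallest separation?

P2 and P4

Pairwise distances:
P1–P2: √((-42.52)² + (-93.32)²) = √(1807.9504 + 8708.6224) = 102.55
P1–P3: √((6.11)² + (-57.34)²) = √(37.3321 + 3287.8756) = 57.66
P1–P4: √((-58.47)² + (-102.49)²) = √(3418.7409 + 10504.2001) = 118.00
P1–P5: √((-91.34)² + (0.35)²) = √(8342.9956 + 0.1225) = 91.34
P2–P3: √((48.63)² + (35.98)²) = √(2364.8769 + 1294.5604) = 60.49
P2–P4: √((-15.95)² + (-9.17)²) = √(254.4025 + 84.0889) = 18.40
P2–P5: √((-48.82)² + (93.67)²) = √(2383.3924 + 8774.0689) = 105.63
P3–P4: √((-64.58)² + (-45.15)²) = √(4170.5764 + 2038.5225) = 78.80
P3–P5: √((-97.45)² + (57.69)²) = √(9496.5025 + 3328.1361) = 113.25
P4–P5: √((-32.87)² + (102.84)²) = √(1080.4369 + 10576.0656) = 107.97
Closest pair: P2–P4 at 18.40.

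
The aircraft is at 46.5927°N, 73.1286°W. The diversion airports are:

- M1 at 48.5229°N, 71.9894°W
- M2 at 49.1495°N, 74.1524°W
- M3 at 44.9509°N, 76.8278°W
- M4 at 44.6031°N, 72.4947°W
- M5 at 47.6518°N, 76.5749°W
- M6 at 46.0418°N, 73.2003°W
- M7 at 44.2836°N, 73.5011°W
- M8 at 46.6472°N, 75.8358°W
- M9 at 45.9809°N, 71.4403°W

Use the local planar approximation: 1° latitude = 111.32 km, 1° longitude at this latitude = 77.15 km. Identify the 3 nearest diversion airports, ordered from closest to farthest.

Distances from 46.5927°N, 73.1286°W:
M1: 232.1499 km
M2: 295.3795 km
M3: 338.8989 km
M4: 226.8174 km
M5: 290.8495 km
M6: 61.5752 km
M7: 258.6505 km
M8: 208.9486 km
M9: 146.9831 km
Sorted: M6 (61.5752 km) < M9 (146.9831 km) < M8 (208.9486 km) < M4 (226.8174 km) < M1 (232.1499 km) < …

M6, M9, M8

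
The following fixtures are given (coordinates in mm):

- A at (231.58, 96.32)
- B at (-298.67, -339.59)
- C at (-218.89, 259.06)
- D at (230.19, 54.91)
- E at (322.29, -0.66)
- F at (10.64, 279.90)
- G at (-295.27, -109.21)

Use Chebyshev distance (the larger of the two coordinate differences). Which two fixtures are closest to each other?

Pairwise distances:
A–B: max(|-530.25|, |-435.91|) = 530.25 mm
A–C: max(|-450.47|, |162.74|) = 450.47 mm
A–D: max(|-1.39|, |-41.41|) = 41.41 mm
A–E: max(|90.71|, |-96.98|) = 96.98 mm
A–F: max(|-220.94|, |183.58|) = 220.94 mm
A–G: max(|-526.85|, |-205.53|) = 526.85 mm
B–C: max(|79.78|, |598.65|) = 598.65 mm
B–D: max(|528.86|, |394.50|) = 528.86 mm
B–E: max(|620.96|, |338.93|) = 620.96 mm
B–F: max(|309.31|, |619.49|) = 619.49 mm
B–G: max(|3.40|, |230.38|) = 230.38 mm
C–D: max(|449.08|, |-204.15|) = 449.08 mm
C–E: max(|541.18|, |-259.72|) = 541.18 mm
C–F: max(|229.53|, |20.84|) = 229.53 mm
C–G: max(|-76.38|, |-368.27|) = 368.27 mm
D–E: max(|92.10|, |-55.57|) = 92.10 mm
D–F: max(|-219.55|, |224.99|) = 224.99 mm
D–G: max(|-525.46|, |-164.12|) = 525.46 mm
E–F: max(|-311.65|, |280.56|) = 311.65 mm
E–G: max(|-617.56|, |-108.55|) = 617.56 mm
F–G: max(|-305.91|, |-389.11|) = 389.11 mm
Closest pair: A–D at 41.41 mm.

A and D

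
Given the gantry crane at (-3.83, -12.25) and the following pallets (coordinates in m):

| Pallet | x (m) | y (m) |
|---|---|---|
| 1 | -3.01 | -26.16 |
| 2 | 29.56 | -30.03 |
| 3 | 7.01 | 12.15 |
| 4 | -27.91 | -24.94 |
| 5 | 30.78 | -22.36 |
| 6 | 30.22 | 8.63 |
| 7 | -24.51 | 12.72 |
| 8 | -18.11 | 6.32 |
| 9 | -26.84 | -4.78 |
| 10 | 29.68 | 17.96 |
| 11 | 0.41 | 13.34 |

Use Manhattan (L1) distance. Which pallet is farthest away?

10

Distances from (-3.83, -12.25):
1: 14.73 m
2: 51.17 m
3: 35.24 m
4: 36.77 m
5: 44.72 m
6: 54.93 m
7: 45.65 m
8: 32.85 m
9: 30.48 m
10: 63.72 m
11: 29.83 m
Maximum: 10 at 63.72 m.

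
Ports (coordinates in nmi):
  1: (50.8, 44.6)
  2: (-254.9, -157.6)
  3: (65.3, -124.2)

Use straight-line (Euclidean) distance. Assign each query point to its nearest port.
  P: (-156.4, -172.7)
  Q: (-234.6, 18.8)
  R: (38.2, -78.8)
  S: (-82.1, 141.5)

P→2; Q→2; R→3; S→1

P at (-156.4, -172.7):
  1: √((207.2)² + (217.3)²) = √(42931.840 + 47219.290) = 300.3 nmi
  2: √((-98.5)² + (15.1)²) = √(9702.250 + 228.010) = 99.7 nmi
  3: √((221.7)² + (48.5)²) = √(49150.890 + 2352.250) = 226.9 nmi
  → nearest: 2 (99.7 nmi)
Q at (-234.6, 18.8):
  1: √((285.4)² + (25.8)²) = √(81453.160 + 665.640) = 286.6 nmi
  2: √((-20.3)² + (-176.4)²) = √(412.090 + 31116.960) = 177.6 nmi
  3: √((299.9)² + (-143.0)²) = √(89940.010 + 20449.000) = 332.2 nmi
  → nearest: 2 (177.6 nmi)
R at (38.2, -78.8):
  1: √((12.6)² + (123.4)²) = √(158.760 + 15227.560) = 124.0 nmi
  2: √((-293.1)² + (-78.8)²) = √(85907.610 + 6209.440) = 303.5 nmi
  3: √((27.1)² + (-45.4)²) = √(734.410 + 2061.160) = 52.9 nmi
  → nearest: 3 (52.9 nmi)
S at (-82.1, 141.5):
  1: √((132.9)² + (-96.9)²) = √(17662.410 + 9389.610) = 164.5 nmi
  2: √((-172.8)² + (-299.1)²) = √(29859.840 + 89460.810) = 345.4 nmi
  3: √((147.4)² + (-265.7)²) = √(21726.760 + 70596.490) = 303.8 nmi
  → nearest: 1 (164.5 nmi)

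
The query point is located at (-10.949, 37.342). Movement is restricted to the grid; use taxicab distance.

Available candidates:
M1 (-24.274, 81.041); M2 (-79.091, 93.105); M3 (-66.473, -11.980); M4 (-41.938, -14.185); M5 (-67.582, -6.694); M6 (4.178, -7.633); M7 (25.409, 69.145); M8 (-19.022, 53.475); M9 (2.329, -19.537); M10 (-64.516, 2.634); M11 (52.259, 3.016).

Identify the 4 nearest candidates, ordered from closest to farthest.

M8, M1, M6, M7

Distances from (-10.949, 37.342):
M1: |-13.325| + |43.699| = 13.325 + 43.699 = 57.024
M2: |-68.142| + |55.763| = 68.142 + 55.763 = 123.905
M3: |-55.524| + |-49.322| = 55.524 + 49.322 = 104.846
M4: |-30.989| + |-51.527| = 30.989 + 51.527 = 82.516
M5: |-56.633| + |-44.036| = 56.633 + 44.036 = 100.669
M6: |15.127| + |-44.975| = 15.127 + 44.975 = 60.102
M7: |36.358| + |31.803| = 36.358 + 31.803 = 68.161
M8: |-8.073| + |16.133| = 8.073 + 16.133 = 24.206
M9: |13.278| + |-56.879| = 13.278 + 56.879 = 70.157
M10: |-53.567| + |-34.708| = 53.567 + 34.708 = 88.275
M11: |63.208| + |-34.326| = 63.208 + 34.326 = 97.534
Sorted: M8 (24.206) < M1 (57.024) < M6 (60.102) < M7 (68.161) < M9 (70.157) < M4 (82.516) < …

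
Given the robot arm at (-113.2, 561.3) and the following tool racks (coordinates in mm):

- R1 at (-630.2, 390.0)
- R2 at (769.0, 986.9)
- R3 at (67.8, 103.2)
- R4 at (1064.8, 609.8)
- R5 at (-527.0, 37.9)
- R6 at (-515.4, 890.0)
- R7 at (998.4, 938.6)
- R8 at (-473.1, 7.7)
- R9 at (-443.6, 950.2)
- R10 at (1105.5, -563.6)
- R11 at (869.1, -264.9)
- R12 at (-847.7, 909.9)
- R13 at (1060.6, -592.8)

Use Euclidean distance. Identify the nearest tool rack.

R3

Distances from (-113.2, 561.3):
R1: √((-517.0)² + (-171.3)²) = √(267289.000 + 29343.690) = 544.6 mm
R2: √((882.2)² + (425.6)²) = √(778276.840 + 181135.360) = 979.5 mm
R3: √((181.0)² + (-458.1)²) = √(32761.000 + 209855.610) = 492.6 mm
R4: √((1178.0)² + (48.5)²) = √(1387684.000 + 2352.250) = 1179.0 mm
R5: √((-413.8)² + (-523.4)²) = √(171230.440 + 273947.560) = 667.2 mm
R6: √((-402.2)² + (328.7)²) = √(161764.840 + 108043.690) = 519.4 mm
R7: √((1111.6)² + (377.3)²) = √(1235654.560 + 142355.290) = 1173.9 mm
R8: √((-359.9)² + (-553.6)²) = √(129528.010 + 306472.960) = 660.3 mm
R9: √((-330.4)² + (388.9)²) = √(109164.160 + 151243.210) = 510.3 mm
R10: √((1218.7)² + (-1124.9)²) = √(1485229.690 + 1265400.010) = 1658.5 mm
R11: √((982.3)² + (-826.2)²) = √(964913.290 + 682606.440) = 1283.6 mm
R12: √((-734.5)² + (348.6)²) = √(539490.250 + 121521.960) = 813.0 mm
R13: √((1173.8)² + (-1154.1)²) = √(1377806.440 + 1331946.810) = 1646.1 mm
Minimum: R3 at 492.6 mm.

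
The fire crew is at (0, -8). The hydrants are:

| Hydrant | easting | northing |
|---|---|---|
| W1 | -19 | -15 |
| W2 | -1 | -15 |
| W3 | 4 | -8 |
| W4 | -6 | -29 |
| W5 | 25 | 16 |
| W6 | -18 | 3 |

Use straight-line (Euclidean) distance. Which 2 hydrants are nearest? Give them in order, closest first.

W3, W2

Distances from (0, -8):
W1: √((-19)² + (-7)²) = √(361.000 + 49.000) = 20.2
W2: √((-1)² + (-7)²) = √(1.000 + 49.000) = 7.1
W3: √((4)² + (0)²) = √(16.000 + 0.000) = 4.0
W4: √((-6)² + (-21)²) = √(36.000 + 441.000) = 21.8
W5: √((25)² + (24)²) = √(625.000 + 576.000) = 34.7
W6: √((-18)² + (11)²) = √(324.000 + 121.000) = 21.1
Sorted: W3 (4.0) < W2 (7.1) < W1 (20.2) < W6 (21.1) < …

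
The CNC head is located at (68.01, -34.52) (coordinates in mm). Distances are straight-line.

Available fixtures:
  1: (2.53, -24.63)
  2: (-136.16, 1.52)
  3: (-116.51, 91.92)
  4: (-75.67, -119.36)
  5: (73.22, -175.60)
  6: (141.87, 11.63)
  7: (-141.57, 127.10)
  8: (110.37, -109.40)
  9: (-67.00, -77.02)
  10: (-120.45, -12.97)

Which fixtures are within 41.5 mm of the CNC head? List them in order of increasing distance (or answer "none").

Distances from (68.01, -34.52):
1: √((-65.48)² + (9.89)²) = √(4287.6304 + 97.8121) = 66.22 mm
2: √((-204.17)² + (36.04)²) = √(41685.3889 + 1298.8816) = 207.33 mm
3: √((-184.52)² + (126.44)²) = √(34047.6304 + 15987.0736) = 223.68 mm
4: √((-143.68)² + (-84.84)²) = √(20643.9424 + 7197.8256) = 166.86 mm
5: √((5.21)² + (-141.08)²) = √(27.1441 + 19903.5664) = 141.18 mm
6: √((73.86)² + (46.15)²) = √(5455.2996 + 2129.8225) = 87.09 mm
7: √((-209.58)² + (161.62)²) = √(43923.7764 + 26121.0244) = 264.66 mm
8: √((42.36)² + (-74.88)²) = √(1794.3696 + 5607.0144) = 86.03 mm
9: √((-135.01)² + (-42.50)²) = √(18227.7001 + 1806.2500) = 141.54 mm
10: √((-188.46)² + (21.55)²) = √(35517.1716 + 464.4025) = 189.69 mm
Threshold 41.5 mm: none within range.

none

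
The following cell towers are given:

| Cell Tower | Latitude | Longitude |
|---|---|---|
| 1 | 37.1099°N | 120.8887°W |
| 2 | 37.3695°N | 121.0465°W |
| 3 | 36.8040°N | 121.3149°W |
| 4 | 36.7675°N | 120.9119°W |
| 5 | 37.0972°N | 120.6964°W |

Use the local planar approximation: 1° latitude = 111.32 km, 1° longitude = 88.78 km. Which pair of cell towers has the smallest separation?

1 and 5

Pairwise distances:
1–5: √((-0.0127·111.32)² + (0.1923·88.78)²) = √(1.998729 + 291.466637) = 17.1308 km
1–2: √((0.2596·111.32)² + (-0.1578·88.78)²) = √(835.133243 + 196.265642) = 32.1154 km
3–4: √((-0.0365·111.32)² + (0.4030·88.78)²) = √(16.509432 + 1280.089613) = 36.0083 km
1–4: √((-0.3424·111.32)² + (-0.0232·88.78)²) = √(1452.827017 + 4.242348) = 38.1716 km
4–5: √((0.3297·111.32)² + (0.2155·88.78)²) = √(1347.051778 + 366.036868) = 41.3895 km
2–5: √((-0.2723·111.32)² + (0.3501·88.78)²) = √(918.843776 + 966.083140) = 43.4157 km
1–3: √((-0.3059·111.32)² + (-0.4262·88.78)²) = √(1159.592371 + 1431.716968) = 50.9049 km
3–5: √((0.2932·111.32)² + (0.6185·88.78)²) = √(1065.305888 + 3015.155323) = 63.8785 km
2–3: √((-0.5655·111.32)² + (-0.2684·88.78)²) = √(3962.886316 + 567.799890) = 67.3104 km
2–4: √((-0.6020·111.32)² + (0.1346·88.78)²) = √(4490.961974 + 142.797433) = 68.0717 km
Closest pair: 1–5 at 17.1308 km.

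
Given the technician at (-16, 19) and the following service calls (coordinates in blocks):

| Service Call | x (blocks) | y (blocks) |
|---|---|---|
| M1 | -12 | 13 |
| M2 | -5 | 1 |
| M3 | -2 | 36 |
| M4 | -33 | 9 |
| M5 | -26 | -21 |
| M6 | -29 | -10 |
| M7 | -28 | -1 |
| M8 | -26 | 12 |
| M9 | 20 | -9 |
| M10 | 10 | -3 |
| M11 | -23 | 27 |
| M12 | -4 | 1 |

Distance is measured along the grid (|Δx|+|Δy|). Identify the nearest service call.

M1

Distances from (-16, 19):
M1: 10 blocks
M2: 29 blocks
M3: 31 blocks
M4: 27 blocks
M5: 50 blocks
M6: 42 blocks
M7: 32 blocks
M8: 17 blocks
M9: 64 blocks
M10: 48 blocks
M11: 15 blocks
M12: 30 blocks
Minimum: M1 at 10 blocks.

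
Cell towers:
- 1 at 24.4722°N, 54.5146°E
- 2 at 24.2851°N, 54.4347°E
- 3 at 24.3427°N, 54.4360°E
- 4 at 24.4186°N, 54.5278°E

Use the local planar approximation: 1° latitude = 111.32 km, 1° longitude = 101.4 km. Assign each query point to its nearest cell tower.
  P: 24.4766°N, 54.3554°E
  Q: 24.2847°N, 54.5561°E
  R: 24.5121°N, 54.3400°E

P→1; Q→2; R→1

P at 24.4766°N, 54.3554°E:
  1: √((-0.0044·111.32)² + (0.1592·101.4)²) = √(0.239912 + 260.592575) = 16.1503 km
  2: √((-0.1915·111.32)² + (0.0793·101.4)²) = √(454.447744 + 64.658003) = 22.7839 km
  3: √((-0.1339·111.32)² + (0.0806·101.4)²) = √(222.181323 + 66.795314) = 16.9993 km
  4: √((-0.0580·111.32)² + (0.1724·101.4)²) = √(41.687167 + 305.597947) = 18.6356 km
  → nearest: 1 (16.1503 km)
Q at 24.2847°N, 54.5561°E:
  1: √((0.1875·111.32)² + (-0.0415·101.4)²) = √(435.661256 + 17.708106) = 21.2925 km
  2: √((0.0004·111.32)² + (-0.1214·101.4)²) = √(0.001983 + 151.535115) = 12.3100 km
  3: √((0.0580·111.32)² + (-0.1201·101.4)²) = √(41.687167 + 148.307094) = 13.7838 km
  4: √((0.1339·111.32)² + (-0.0283·101.4)²) = √(222.181323 + 8.234719) = 15.1795 km
  → nearest: 2 (12.3100 km)
R at 24.5121°N, 54.3400°E:
  1: √((-0.0399·111.32)² + (0.1746·101.4)²) = √(19.728415 + 313.447196) = 18.2531 km
  2: √((-0.2270·111.32)² + (0.0947·101.4)²) = √(638.554706 + 92.209543) = 27.0327 km
  3: √((-0.1694·111.32)² + (0.0960·101.4)²) = √(355.609379 + 94.758543) = 21.2219 km
  4: √((-0.0935·111.32)² + (0.1878·101.4)²) = √(108.335207 + 362.632802) = 21.7018 km
  → nearest: 1 (18.2531 km)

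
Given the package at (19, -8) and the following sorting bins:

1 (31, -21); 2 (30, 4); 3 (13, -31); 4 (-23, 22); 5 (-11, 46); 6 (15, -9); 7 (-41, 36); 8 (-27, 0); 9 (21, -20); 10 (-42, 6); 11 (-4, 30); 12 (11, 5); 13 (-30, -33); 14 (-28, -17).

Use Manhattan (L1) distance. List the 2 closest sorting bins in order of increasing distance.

Distances from (19, -8):
1: |12| + |-13| = 12 + 13 = 25
2: |11| + |12| = 11 + 12 = 23
3: |-6| + |-23| = 6 + 23 = 29
4: |-42| + |30| = 42 + 30 = 72
5: |-30| + |54| = 30 + 54 = 84
6: |-4| + |-1| = 4 + 1 = 5
7: |-60| + |44| = 60 + 44 = 104
8: |-46| + |8| = 46 + 8 = 54
9: |2| + |-12| = 2 + 12 = 14
10: |-61| + |14| = 61 + 14 = 75
11: |-23| + |38| = 23 + 38 = 61
12: |-8| + |13| = 8 + 13 = 21
13: |-49| + |-25| = 49 + 25 = 74
14: |-47| + |-9| = 47 + 9 = 56
Sorted: 6 (5) < 9 (14) < 12 (21) < 2 (23) < …

6, 9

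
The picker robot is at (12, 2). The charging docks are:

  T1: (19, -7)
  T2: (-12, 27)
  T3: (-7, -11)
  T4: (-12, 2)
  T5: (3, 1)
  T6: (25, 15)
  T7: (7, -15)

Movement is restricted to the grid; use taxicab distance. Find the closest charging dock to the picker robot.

T5

Distances from (12, 2):
T1: |7| + |-9| = 7 + 9 = 16
T2: |-24| + |25| = 24 + 25 = 49
T3: |-19| + |-13| = 19 + 13 = 32
T4: |-24| + |0| = 24 + 0 = 24
T5: |-9| + |-1| = 9 + 1 = 10
T6: |13| + |13| = 13 + 13 = 26
T7: |-5| + |-17| = 5 + 17 = 22
Minimum: T5 at 10.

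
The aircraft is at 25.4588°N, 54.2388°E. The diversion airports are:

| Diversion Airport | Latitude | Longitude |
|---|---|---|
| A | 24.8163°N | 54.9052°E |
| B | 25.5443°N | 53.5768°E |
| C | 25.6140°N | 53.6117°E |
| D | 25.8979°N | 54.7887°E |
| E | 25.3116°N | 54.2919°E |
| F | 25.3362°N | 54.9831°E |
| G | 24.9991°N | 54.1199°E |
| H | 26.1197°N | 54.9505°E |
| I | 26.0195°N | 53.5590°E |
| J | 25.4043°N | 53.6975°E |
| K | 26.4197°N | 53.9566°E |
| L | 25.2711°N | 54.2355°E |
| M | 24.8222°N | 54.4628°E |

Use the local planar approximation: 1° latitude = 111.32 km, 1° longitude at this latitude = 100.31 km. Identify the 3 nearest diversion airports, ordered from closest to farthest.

Distances from 25.4588°N, 54.2388°E:
A: 97.8980 km
B: 67.0838 km
C: 65.2338 km
D: 73.7020 km
E: 17.2303 km
F: 75.8979 km
G: 52.5453 km
H: 102.5152 km
I: 92.4439 km
J: 54.6357 km
K: 110.6496 km
L: 20.8974 km
M: 74.3432 km
Sorted: E (17.2303 km) < L (20.8974 km) < G (52.5453 km) < J (54.6357 km) < C (65.2338 km) < …

E, L, G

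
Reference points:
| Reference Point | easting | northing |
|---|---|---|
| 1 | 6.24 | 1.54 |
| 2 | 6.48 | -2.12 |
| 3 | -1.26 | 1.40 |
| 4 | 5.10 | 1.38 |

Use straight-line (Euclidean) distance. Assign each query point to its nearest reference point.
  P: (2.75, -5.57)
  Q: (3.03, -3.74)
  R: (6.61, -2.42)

P at (2.75, -5.57):
  1: √((3.49)² + (7.11)²) = √(12.1801 + 50.5521) = 7.92
  2: √((3.73)² + (3.45)²) = √(13.9129 + 11.9025) = 5.08
  3: √((-4.01)² + (6.97)²) = √(16.0801 + 48.5809) = 8.04
  4: √((2.35)² + (6.95)²) = √(5.5225 + 48.3025) = 7.34
  → nearest: 2 (5.08)
Q at (3.03, -3.74):
  1: √((3.21)² + (5.28)²) = √(10.3041 + 27.8784) = 6.18
  2: √((3.45)² + (1.62)²) = √(11.9025 + 2.6244) = 3.81
  3: √((-4.29)² + (5.14)²) = √(18.4041 + 26.4196) = 6.70
  4: √((2.07)² + (5.12)²) = √(4.2849 + 26.2144) = 5.52
  → nearest: 2 (3.81)
R at (6.61, -2.42):
  1: √((-0.37)² + (3.96)²) = √(0.1369 + 15.6816) = 3.98
  2: √((-0.13)² + (0.30)²) = √(0.0169 + 0.0900) = 0.33
  3: √((-7.87)² + (3.82)²) = √(61.9369 + 14.5924) = 8.75
  4: √((-1.51)² + (3.80)²) = √(2.2801 + 14.4400) = 4.09
  → nearest: 2 (0.33)

P→2; Q→2; R→2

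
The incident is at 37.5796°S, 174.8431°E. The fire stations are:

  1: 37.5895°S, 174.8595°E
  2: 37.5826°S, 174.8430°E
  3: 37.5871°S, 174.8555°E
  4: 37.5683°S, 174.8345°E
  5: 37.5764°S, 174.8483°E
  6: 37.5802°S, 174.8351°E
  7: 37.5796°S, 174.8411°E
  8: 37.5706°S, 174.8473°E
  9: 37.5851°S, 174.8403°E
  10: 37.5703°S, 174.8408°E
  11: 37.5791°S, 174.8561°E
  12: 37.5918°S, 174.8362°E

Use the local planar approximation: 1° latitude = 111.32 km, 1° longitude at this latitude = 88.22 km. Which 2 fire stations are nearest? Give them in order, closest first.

7, 2

Distances from 37.5796°S, 174.8431°E:
1: √((-0.0099·111.32)² + (0.0164·88.22)²) = √(1.214554 + 2.093253) = 1.8187 km
2: √((-0.0030·111.32)² + (-0.0001·88.22)²) = √(0.111529 + 0.000078) = 0.3341 km
3: √((-0.0075·111.32)² + (0.0124·88.22)²) = √(0.697058 + 1.196678) = 1.3761 km
4: √((0.0113·111.32)² + (-0.0086·88.22)²) = √(1.582353 + 0.575614) = 1.4690 km
5: √((0.0032·111.32)² + (0.0052·88.22)²) = √(0.126896 + 0.210446) = 0.5808 km
6: √((-0.0006·111.32)² + (-0.0080·88.22)²) = √(0.004461 + 0.498097) = 0.7089 km
7: √((0.0000·111.32)² + (-0.0020·88.22)²) = √(0.000000 + 0.031131) = 0.1764 km
8: √((0.0090·111.32)² + (0.0042·88.22)²) = √(1.003764 + 0.137288) = 1.0682 km
9: √((-0.0055·111.32)² + (-0.0028·88.22)²) = √(0.374862 + 0.061017) = 0.6602 km
10: √((0.0093·111.32)² + (-0.0023·88.22)²) = √(1.071796 + 0.041171) = 1.0550 km
11: √((0.0005·111.32)² + (0.0130·88.22)²) = √(0.003098 + 1.315288) = 1.1482 km
12: √((-0.0122·111.32)² + (-0.0069·88.22)²) = √(1.844446 + 0.370538) = 1.4883 km
Sorted: 7 (0.1764 km) < 2 (0.3341 km) < 5 (0.5808 km) < 9 (0.6602 km) < …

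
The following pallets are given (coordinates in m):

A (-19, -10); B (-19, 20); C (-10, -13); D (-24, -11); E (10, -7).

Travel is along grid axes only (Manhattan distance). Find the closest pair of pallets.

A and D

Pairwise distances:
A–B: 30 m
A–C: 12 m
A–D: 6 m
A–E: 32 m
B–C: 42 m
B–D: 36 m
B–E: 56 m
C–D: 16 m
C–E: 26 m
D–E: 38 m
Closest pair: A–D at 6 m.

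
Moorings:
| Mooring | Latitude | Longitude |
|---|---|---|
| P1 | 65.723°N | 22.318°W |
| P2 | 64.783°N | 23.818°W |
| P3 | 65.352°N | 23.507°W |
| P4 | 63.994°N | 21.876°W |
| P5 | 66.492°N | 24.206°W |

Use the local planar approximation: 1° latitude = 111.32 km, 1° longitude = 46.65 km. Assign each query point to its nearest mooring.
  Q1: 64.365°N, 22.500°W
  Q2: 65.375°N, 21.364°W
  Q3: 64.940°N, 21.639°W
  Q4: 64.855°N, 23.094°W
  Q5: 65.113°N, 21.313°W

Q1→P4; Q2→P1; Q3→P1; Q4→P2; Q5→P1

Q1 at 64.365°N, 22.500°W:
  P1: √((1.358·111.32)² + (0.182·46.65)²) = √(22853.14290 + 72.08519) = 151.411 km
  P2: √((0.418·111.32)² + (-1.318·46.65)²) = √(2165.20469 + 3780.36833) = 77.108 km
  P3: √((0.987·111.32)² + (-1.007·46.65)²) = √(12072.04097 + 2206.79625) = 119.494 km
  P4: √((-0.371·111.32)² + (0.624·46.65)²) = √(1705.66687 + 847.36881) = 50.528 km
  P5: √((2.127·111.32)² + (-1.706·46.65)²) = √(56063.65080 + 6333.75631) = 249.795 km
  → nearest: P4 (50.528 km)
Q2 at 65.375°N, 21.364°W:
  P1: √((0.348·111.32)² + (-0.954·46.65)²) = √(1500.73801 + 1980.61492) = 59.003 km
  P2: √((-0.592·111.32)² + (-2.454·46.65)²) = √(4342.99979 + 13105.46434) = 132.093 km
  P3: √((-0.023·111.32)² + (-2.143·46.65)²) = √(6.55544 + 9994.19084) = 100.004 km
  P4: √((-1.381·111.32)² + (-0.512·46.65)²) = √(23633.81069 + 570.48367) = 155.577 km
  P5: √((1.117·111.32)² + (-2.842·46.65)²) = √(15461.53976 + 17577.27079) = 181.766 km
  → nearest: P1 (59.003 km)
Q3 at 64.940°N, 21.639°W:
  P1: √((0.783·111.32)² + (-0.679·46.65)²) = √(7597.48619 + 1003.32780) = 92.741 km
  P2: √((-0.157·111.32)² + (-2.179·46.65)²) = √(305.45392 + 10332.79366) = 103.142 km
  P3: √((0.412·111.32)² + (-1.868·46.65)²) = √(2103.49182 + 7593.76302) = 98.475 km
  P4: √((-0.946·111.32)² + (-0.237·46.65)²) = √(11089.92651 + 122.23624) = 105.888 km
  P5: √((1.552·111.32)² + (-2.567·46.65)²) = √(29849.00297 + 14340.19423) = 210.212 km
  → nearest: P1 (92.741 km)
Q4 at 64.855°N, 23.094°W:
  P1: √((0.868·111.32)² + (0.776·46.65)²) = √(9336.53750 + 1310.46896) = 103.184 km
  P2: √((-0.072·111.32)² + (-0.724·46.65)²) = √(64.24087 + 1140.72361) = 34.713 km
  P3: √((0.497·111.32)² + (-0.413·46.65)²) = √(3060.97070 + 371.19610) = 58.585 km
  P4: √((-0.861·111.32)² + (1.218·46.65)²) = √(9186.55540 + 3228.47831) = 111.423 km
  P5: √((1.637·111.32)² + (-1.112·46.65)²) = √(33208.07905 + 2690.99488) = 189.471 km
  → nearest: P2 (34.713 km)
Q5 at 65.113°N, 21.313°W:
  P1: √((0.610·111.32)² + (-1.005·46.65)²) = √(4611.11619 + 2198.03913) = 82.518 km
  P2: √((-0.330·111.32)² + (-2.505·46.65)²) = √(1349.50431 + 13655.85059) = 122.496 km
  P3: √((0.239·111.32)² + (-2.194·46.65)²) = √(707.85157 + 10475.54297) = 105.752 km
  P4: √((-1.119·111.32)² + (-0.563·46.65)²) = √(15516.95742 + 689.79507) = 127.306 km
  P5: √((1.379·111.32)² + (-2.893·46.65)²) = √(23565.40607 + 18213.78323) = 204.400 km
  → nearest: P1 (82.518 km)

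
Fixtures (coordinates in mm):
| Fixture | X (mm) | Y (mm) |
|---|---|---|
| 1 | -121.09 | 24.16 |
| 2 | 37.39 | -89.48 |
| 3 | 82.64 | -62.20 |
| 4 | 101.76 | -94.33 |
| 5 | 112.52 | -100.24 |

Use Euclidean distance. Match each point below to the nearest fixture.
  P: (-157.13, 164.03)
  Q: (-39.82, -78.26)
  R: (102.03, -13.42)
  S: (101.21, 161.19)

P→1; Q→2; R→3; S→3

P at (-157.13, 164.03):
  1: √((36.04)² + (-139.87)²) = √(1298.8816 + 19563.6169) = 144.44 mm
  2: √((194.52)² + (-253.51)²) = √(37838.0304 + 64267.3201) = 319.54 mm
  3: √((239.77)² + (-226.23)²) = √(57489.6529 + 51180.0129) = 329.65 mm
  4: √((258.89)² + (-258.36)²) = √(67024.0321 + 66749.8896) = 365.75 mm
  5: √((269.65)² + (-264.27)²) = √(72711.1225 + 69838.6329) = 377.56 mm
  → nearest: 1 (144.44 mm)
Q at (-39.82, -78.26):
  1: √((-81.27)² + (102.42)²) = √(6604.8129 + 10489.8564) = 130.75 mm
  2: √((77.21)² + (-11.22)²) = √(5961.3841 + 125.8884) = 78.02 mm
  3: √((122.46)² + (16.06)²) = √(14996.4516 + 257.9236) = 123.51 mm
  4: √((141.58)² + (-16.07)²) = √(20044.8964 + 258.2449) = 142.49 mm
  5: √((152.34)² + (-21.98)²) = √(23207.4756 + 483.1204) = 153.92 mm
  → nearest: 2 (78.02 mm)
R at (102.03, -13.42):
  1: √((-223.12)² + (37.58)²) = √(49782.5344 + 1412.2564) = 226.26 mm
  2: √((-64.64)² + (-76.06)²) = √(4178.3296 + 5785.1236) = 99.82 mm
  3: √((-19.39)² + (-48.78)²) = √(375.9721 + 2379.4884) = 52.49 mm
  4: √((-0.27)² + (-80.91)²) = √(0.0729 + 6546.4281) = 80.91 mm
  5: √((10.49)² + (-86.82)²) = √(110.0401 + 7537.7124) = 87.45 mm
  → nearest: 3 (52.49 mm)
S at (101.21, 161.19):
  1: √((-222.30)² + (-137.03)²) = √(49417.2900 + 18777.2209) = 261.14 mm
  2: √((-63.82)² + (-250.67)²) = √(4072.9924 + 62835.4489) = 258.67 mm
  3: √((-18.57)² + (-223.39)²) = √(344.8449 + 49903.0921) = 224.16 mm
  4: √((0.55)² + (-255.52)²) = √(0.3025 + 65290.4704) = 255.52 mm
  5: √((11.31)² + (-261.43)²) = √(127.9161 + 68345.6449) = 261.67 mm
  → nearest: 3 (224.16 mm)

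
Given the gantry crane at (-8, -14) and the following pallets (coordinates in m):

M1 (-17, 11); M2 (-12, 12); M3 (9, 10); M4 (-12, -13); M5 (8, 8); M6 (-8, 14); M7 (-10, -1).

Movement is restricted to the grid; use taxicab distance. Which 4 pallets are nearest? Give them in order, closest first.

Distances from (-8, -14):
M1: 34 m
M2: 30 m
M3: 41 m
M4: 5 m
M5: 38 m
M6: 28 m
M7: 15 m
Sorted: M4 (5 m) < M7 (15 m) < M6 (28 m) < M2 (30 m) < M1 (34 m) < M5 (38 m) < …

M4, M7, M6, M2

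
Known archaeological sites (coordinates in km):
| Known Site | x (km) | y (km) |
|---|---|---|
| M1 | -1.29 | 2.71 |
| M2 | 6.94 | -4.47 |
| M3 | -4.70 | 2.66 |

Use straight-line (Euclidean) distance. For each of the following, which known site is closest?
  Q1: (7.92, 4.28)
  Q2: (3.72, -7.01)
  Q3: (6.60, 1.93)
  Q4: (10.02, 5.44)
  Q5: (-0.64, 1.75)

Q1 at (7.92, 4.28):
  M1: 9.34 km
  M2: 8.80 km
  M3: 12.72 km
  → nearest: M2 (8.80 km)
Q2 at (3.72, -7.01):
  M1: 10.94 km
  M2: 4.10 km
  M3: 12.82 km
  → nearest: M2 (4.10 km)
Q3 at (6.60, 1.93):
  M1: 7.93 km
  M2: 6.41 km
  M3: 11.32 km
  → nearest: M2 (6.41 km)
Q4 at (10.02, 5.44):
  M1: 11.63 km
  M2: 10.38 km
  M3: 14.98 km
  → nearest: M2 (10.38 km)
Q5 at (-0.64, 1.75):
  M1: 1.16 km
  M2: 9.81 km
  M3: 4.16 km
  → nearest: M1 (1.16 km)

Q1→M2; Q2→M2; Q3→M2; Q4→M2; Q5→M1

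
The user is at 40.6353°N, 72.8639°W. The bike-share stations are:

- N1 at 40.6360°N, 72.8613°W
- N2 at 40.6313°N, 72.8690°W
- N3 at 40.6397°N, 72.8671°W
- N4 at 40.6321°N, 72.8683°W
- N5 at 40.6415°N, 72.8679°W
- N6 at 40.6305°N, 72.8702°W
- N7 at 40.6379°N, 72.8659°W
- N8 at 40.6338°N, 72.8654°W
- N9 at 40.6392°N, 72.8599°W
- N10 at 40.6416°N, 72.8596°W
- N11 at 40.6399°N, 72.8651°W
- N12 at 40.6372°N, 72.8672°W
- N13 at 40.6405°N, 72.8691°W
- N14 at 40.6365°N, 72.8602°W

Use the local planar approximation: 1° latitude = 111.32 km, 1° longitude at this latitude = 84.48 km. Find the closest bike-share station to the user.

N8

Distances from 40.6353°N, 72.8639°W:
N1: √((0.0007·111.32)² + (0.0026·84.48)²) = √(0.006072 + 0.048245) = 0.2331 km
N2: √((-0.0040·111.32)² + (-0.0051·84.48)²) = √(0.198274 + 0.185630) = 0.6196 km
N3: √((0.0044·111.32)² + (-0.0032·84.48)²) = √(0.239912 + 0.073082) = 0.5595 km
N4: √((-0.0032·111.32)² + (-0.0044·84.48)²) = √(0.126896 + 0.138170) = 0.5148 km
N5: √((0.0062·111.32)² + (-0.0040·84.48)²) = √(0.476354 + 0.114190) = 0.7685 km
N6: √((-0.0048·111.32)² + (-0.0063·84.48)²) = √(0.285515 + 0.283262) = 0.7542 km
N7: √((0.0026·111.32)² + (-0.0020·84.48)²) = √(0.083771 + 0.028547) = 0.3351 km
N8: √((-0.0015·111.32)² + (-0.0015·84.48)²) = √(0.027882 + 0.016058) = 0.2096 km
N9: √((0.0039·111.32)² + (0.0040·84.48)²) = √(0.188484 + 0.114190) = 0.5502 km
N10: √((0.0063·111.32)² + (0.0043·84.48)²) = √(0.491844 + 0.131961) = 0.7898 km
N11: √((0.0046·111.32)² + (-0.0012·84.48)²) = √(0.262218 + 0.010277) = 0.5220 km
N12: √((0.0019·111.32)² + (-0.0033·84.48)²) = √(0.044736 + 0.077721) = 0.3499 km
N13: √((0.0052·111.32)² + (-0.0052·84.48)²) = √(0.335084 + 0.192981) = 0.7267 km
N14: √((0.0012·111.32)² + (0.0037·84.48)²) = √(0.017845 + 0.097704) = 0.3399 km
Minimum: N8 at 0.2096 km.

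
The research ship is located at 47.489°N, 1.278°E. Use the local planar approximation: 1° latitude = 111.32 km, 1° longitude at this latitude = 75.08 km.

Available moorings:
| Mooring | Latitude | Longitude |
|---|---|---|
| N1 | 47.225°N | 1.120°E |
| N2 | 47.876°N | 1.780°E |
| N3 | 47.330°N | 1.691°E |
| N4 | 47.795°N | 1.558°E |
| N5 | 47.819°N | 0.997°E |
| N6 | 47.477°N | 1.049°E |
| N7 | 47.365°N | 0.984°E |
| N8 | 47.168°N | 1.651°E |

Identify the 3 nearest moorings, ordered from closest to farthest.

Distances from 47.489°N, 1.278°E:
N1: 31.692 km
N2: 57.241 km
N3: 35.704 km
N4: 40.029 km
N5: 42.363 km
N6: 17.245 km
N7: 26.034 km
N8: 45.400 km
Sorted: N6 (17.245 km) < N7 (26.034 km) < N1 (31.692 km) < N3 (35.704 km) < N4 (40.029 km) < …

N6, N7, N1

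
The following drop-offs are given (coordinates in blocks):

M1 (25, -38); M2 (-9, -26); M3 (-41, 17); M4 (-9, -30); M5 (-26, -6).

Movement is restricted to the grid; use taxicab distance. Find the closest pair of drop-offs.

M2 and M4

Pairwise distances:
M1–M2: 46 blocks
M1–M3: 121 blocks
M1–M4: 42 blocks
M1–M5: 83 blocks
M2–M3: 75 blocks
M2–M4: 4 blocks
M2–M5: 37 blocks
M3–M4: 79 blocks
M3–M5: 38 blocks
M4–M5: 41 blocks
Closest pair: M2–M4 at 4 blocks.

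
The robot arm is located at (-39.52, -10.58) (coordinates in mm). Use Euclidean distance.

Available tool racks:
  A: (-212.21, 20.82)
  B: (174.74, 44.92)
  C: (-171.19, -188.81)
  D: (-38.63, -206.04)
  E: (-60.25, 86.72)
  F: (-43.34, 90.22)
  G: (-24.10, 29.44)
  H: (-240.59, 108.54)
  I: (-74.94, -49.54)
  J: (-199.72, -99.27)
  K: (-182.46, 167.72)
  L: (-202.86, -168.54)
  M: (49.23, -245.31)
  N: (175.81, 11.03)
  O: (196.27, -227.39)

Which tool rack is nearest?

G

Distances from (-39.52, -10.58):
A: √((-172.69)² + (31.40)²) = √(29821.8361 + 985.9600) = 175.52 mm
B: √((214.26)² + (55.50)²) = √(45907.3476 + 3080.2500) = 221.33 mm
C: √((-131.67)² + (-178.23)²) = √(17336.9889 + 31765.9329) = 221.59 mm
D: √((0.89)² + (-195.46)²) = √(0.7921 + 38204.6116) = 195.46 mm
E: √((-20.73)² + (97.30)²) = √(429.7329 + 9467.2900) = 99.48 mm
F: √((-3.82)² + (100.80)²) = √(14.5924 + 10160.6400) = 100.87 mm
G: √((15.42)² + (40.02)²) = √(237.7764 + 1601.6004) = 42.89 mm
H: √((-201.07)² + (119.12)²) = √(40429.1449 + 14189.5744) = 233.71 mm
I: √((-35.42)² + (-38.96)²) = √(1254.5764 + 1517.8816) = 52.65 mm
J: √((-160.20)² + (-88.69)²) = √(25664.0400 + 7865.9161) = 183.11 mm
K: √((-142.94)² + (178.30)²) = √(20431.8436 + 31790.8900) = 228.52 mm
L: √((-163.34)² + (-157.96)²) = √(26679.9556 + 24951.3616) = 227.23 mm
M: √((88.75)² + (-234.73)²) = √(7876.5625 + 55098.1729) = 250.95 mm
N: √((215.33)² + (21.61)²) = √(46367.0089 + 466.9921) = 216.41 mm
O: √((235.79)² + (-216.81)²) = √(55596.9241 + 47006.5761) = 320.32 mm
Minimum: G at 42.89 mm.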